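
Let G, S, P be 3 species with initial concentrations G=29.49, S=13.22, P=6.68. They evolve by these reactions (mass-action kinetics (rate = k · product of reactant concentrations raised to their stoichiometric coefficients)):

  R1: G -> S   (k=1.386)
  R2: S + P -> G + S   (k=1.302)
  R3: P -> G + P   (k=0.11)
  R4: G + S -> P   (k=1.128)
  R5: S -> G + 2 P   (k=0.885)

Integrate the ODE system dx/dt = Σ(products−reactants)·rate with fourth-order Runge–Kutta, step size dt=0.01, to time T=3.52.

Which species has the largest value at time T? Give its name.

RK4 with dt=0.01: 352 steps to T=3.52. Trajectory (selected grid times):
t=0.00: G=29.49 S=13.22 P=6.68
t=0.39: G=14.30 S=1.17 P=14.84
t=0.78: G=10.77 S=1.15 P=13.53
t=1.17: G=8.89 S=1.13 P=11.86
t=1.56: G=7.59 S=1.12 P=10.36
t=1.96: G=6.57 S=1.10 P=9.08
t=2.35: G=5.77 S=1.09 P=8.05
t=2.74: G=5.12 S=1.07 P=7.20
t=3.13: G=4.59 S=1.06 P=6.51
t=3.52: G=4.15 S=1.04 P=5.94
At T=3.52: G=4.15 S=1.04 P=5.94; the largest is P.

Dominant species at T: P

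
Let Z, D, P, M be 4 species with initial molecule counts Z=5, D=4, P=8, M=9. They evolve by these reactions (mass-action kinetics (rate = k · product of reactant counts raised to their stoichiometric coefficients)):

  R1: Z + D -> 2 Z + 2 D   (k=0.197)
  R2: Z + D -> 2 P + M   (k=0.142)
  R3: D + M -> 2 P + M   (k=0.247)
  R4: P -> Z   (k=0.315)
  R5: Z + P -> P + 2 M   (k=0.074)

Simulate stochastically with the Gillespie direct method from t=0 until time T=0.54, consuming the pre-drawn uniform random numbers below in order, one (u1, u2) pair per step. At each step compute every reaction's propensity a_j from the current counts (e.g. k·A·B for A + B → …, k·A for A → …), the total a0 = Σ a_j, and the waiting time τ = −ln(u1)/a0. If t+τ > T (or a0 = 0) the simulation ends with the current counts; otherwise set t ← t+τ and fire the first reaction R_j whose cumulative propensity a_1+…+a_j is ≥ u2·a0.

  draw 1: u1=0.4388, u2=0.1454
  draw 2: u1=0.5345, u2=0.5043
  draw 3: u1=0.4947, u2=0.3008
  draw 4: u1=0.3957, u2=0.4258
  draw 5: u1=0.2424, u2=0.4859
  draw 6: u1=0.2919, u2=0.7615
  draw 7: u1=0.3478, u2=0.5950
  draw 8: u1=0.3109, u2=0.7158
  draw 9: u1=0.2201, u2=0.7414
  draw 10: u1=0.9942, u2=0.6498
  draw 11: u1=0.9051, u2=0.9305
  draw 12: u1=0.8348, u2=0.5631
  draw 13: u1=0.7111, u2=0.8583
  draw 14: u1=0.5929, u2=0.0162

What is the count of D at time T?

D at T = 1

t=0.000: Z=5 D=4 P=8 M=9
Draw 1: a1=3.940, a2=2.840, a3=8.892, a4=2.520, a5=2.960, a0=21.152; τ=−ln(0.4388)/21.152=0.039 → t=0.039; u2·a0=0.1454·21.152=3.076 ≤ a1=3.940 → R1 fires; Z=6 D=5 P=8 M=9
Draw 2: a1=5.910, a2=4.260, a3=11.115, a4=2.520, a5=3.552, a0=27.357; τ=−ln(0.5345)/27.357=0.023 → t=0.062; u2·a0=0.5043·27.357=13.796; a1+a2=10.170 < 13.796 ≤ a1+…+a3=21.285 → R3 fires; Z=6 D=4 P=10 M=9
Draw 3: a1=4.728, a2=3.408, a3=8.892, a4=3.150, a5=4.440, a0=24.618; τ=−ln(0.4947)/24.618=0.029 → t=0.090; u2·a0=0.3008·24.618=7.405; a1=4.728 < 7.405 ≤ a1+a2=8.136 → R2 fires; Z=5 D=3 P=12 M=10
Draw 4: a1=2.955, a2=2.130, a3=7.410, a4=3.780, a5=4.440, a0=20.715; τ=−ln(0.3957)/20.715=0.045 → t=0.135; u2·a0=0.4258·20.715=8.820; a1+a2=5.085 < 8.820 ≤ a1+…+a3=12.495 → R3 fires; Z=5 D=2 P=14 M=10
Draw 5: a1=1.970, a2=1.420, a3=4.940, a4=4.410, a5=5.180, a0=17.920; τ=−ln(0.2424)/17.920=0.079 → t=0.214; u2·a0=0.4859·17.920=8.707; a1+…+a3=8.330 < 8.707 ≤ a1+…+a4=12.740 → R4 fires; Z=6 D=2 P=13 M=10
Draw 6: a1=2.364, a2=1.704, a3=4.940, a4=4.095, a5=5.772, a0=18.875; τ=−ln(0.2919)/18.875=0.065 → t=0.280; u2·a0=0.7615·18.875=14.373; a1+…+a4=13.103 < 14.373 ≤ a1+…+a5=18.875 → R5 fires; Z=5 D=2 P=13 M=12
Draw 7: a1=1.970, a2=1.420, a3=5.928, a4=4.095, a5=4.810, a0=18.223; τ=−ln(0.3478)/18.223=0.058 → t=0.337; u2·a0=0.5950·18.223=10.843; a1+…+a3=9.318 < 10.843 ≤ a1+…+a4=13.413 → R4 fires; Z=6 D=2 P=12 M=12
Draw 8: a1=2.364, a2=1.704, a3=5.928, a4=3.780, a5=5.328, a0=19.104; τ=−ln(0.3109)/19.104=0.061 → t=0.399; u2·a0=0.7158·19.104=13.675; a1+…+a3=9.996 < 13.675 ≤ a1+…+a4=13.776 → R4 fires; Z=7 D=2 P=11 M=12
Draw 9: a1=2.758, a2=1.988, a3=5.928, a4=3.465, a5=5.698, a0=19.837; τ=−ln(0.2201)/19.837=0.076 → t=0.475; u2·a0=0.7414·19.837=14.707; a1+…+a4=14.139 < 14.707 ≤ a1+…+a5=19.837 → R5 fires; Z=6 D=2 P=11 M=14
Draw 10: a1=2.364, a2=1.704, a3=6.916, a4=3.465, a5=4.884, a0=19.333; τ=−ln(0.9942)/19.333=0.000 → t=0.475; u2·a0=0.6498·19.333=12.563; a1+…+a3=10.984 < 12.563 ≤ a1+…+a4=14.449 → R4 fires; Z=7 D=2 P=10 M=14
Draw 11: a1=2.758, a2=1.988, a3=6.916, a4=3.150, a5=5.180, a0=19.992; τ=−ln(0.9051)/19.992=0.005 → t=0.480; u2·a0=0.9305·19.992=18.603; a1+…+a4=14.812 < 18.603 ≤ a1+…+a5=19.992 → R5 fires; Z=6 D=2 P=10 M=16
Draw 12: a1=2.364, a2=1.704, a3=7.904, a4=3.150, a5=4.440, a0=19.562; τ=−ln(0.8348)/19.562=0.009 → t=0.489; u2·a0=0.5631·19.562=11.015; a1+a2=4.068 < 11.015 ≤ a1+…+a3=11.972 → R3 fires; Z=6 D=1 P=12 M=16
Draw 13: a1=1.182, a2=0.852, a3=3.952, a4=3.780, a5=5.328, a0=15.094; τ=−ln(0.7111)/15.094=0.023 → t=0.512; u2·a0=0.8583·15.094=12.955; a1+…+a4=9.766 < 12.955 ≤ a1+…+a5=15.094 → R5 fires; Z=5 D=1 P=12 M=18
Draw 14: a1=0.985, a2=0.710, a3=4.446, a4=3.780, a5=4.440, a0=14.361; τ=−ln(0.5929)/14.361=0.036 → t=0.548 > T=0.54: stop.
Read off D at T=0.54: 1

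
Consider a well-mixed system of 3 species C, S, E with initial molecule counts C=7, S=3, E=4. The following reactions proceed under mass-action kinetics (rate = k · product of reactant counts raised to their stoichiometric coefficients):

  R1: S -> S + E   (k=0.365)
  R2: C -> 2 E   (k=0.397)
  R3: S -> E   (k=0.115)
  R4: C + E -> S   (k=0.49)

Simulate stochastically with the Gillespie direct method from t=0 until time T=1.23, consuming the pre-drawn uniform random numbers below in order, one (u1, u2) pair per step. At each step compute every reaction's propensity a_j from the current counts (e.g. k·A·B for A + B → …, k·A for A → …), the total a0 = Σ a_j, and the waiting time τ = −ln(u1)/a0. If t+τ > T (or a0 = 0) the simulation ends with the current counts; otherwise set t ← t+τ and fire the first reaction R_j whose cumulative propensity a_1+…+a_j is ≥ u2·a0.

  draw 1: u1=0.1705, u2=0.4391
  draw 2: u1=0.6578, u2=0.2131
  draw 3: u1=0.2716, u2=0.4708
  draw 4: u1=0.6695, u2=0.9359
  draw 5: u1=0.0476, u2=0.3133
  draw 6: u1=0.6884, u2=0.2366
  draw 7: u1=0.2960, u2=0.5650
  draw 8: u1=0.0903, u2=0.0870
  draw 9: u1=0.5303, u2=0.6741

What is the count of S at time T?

t=0.000: C=7 S=3 E=4
Draw 1: a1=1.095, a2=2.779, a3=0.345, a4=13.720, a0=17.939; τ=−ln(0.1705)/17.939=0.099 → t=0.099; u2·a0=0.4391·17.939=7.877; a1+…+a3=4.219 < 7.877 ≤ a1+…+a4=17.939 → R4 fires; C=6 S=4 E=3
Draw 2: a1=1.460, a2=2.382, a3=0.460, a4=8.820, a0=13.122; τ=−ln(0.6578)/13.122=0.032 → t=0.131; u2·a0=0.2131·13.122=2.796; a1=1.460 < 2.796 ≤ a1+a2=3.842 → R2 fires; C=5 S=4 E=5
Draw 3: a1=1.460, a2=1.985, a3=0.460, a4=12.250, a0=16.155; τ=−ln(0.2716)/16.155=0.081 → t=0.211; u2·a0=0.4708·16.155=7.606; a1+…+a3=3.905 < 7.606 ≤ a1+…+a4=16.155 → R4 fires; C=4 S=5 E=4
Draw 4: a1=1.825, a2=1.588, a3=0.575, a4=7.840, a0=11.828; τ=−ln(0.6695)/11.828=0.034 → t=0.245; u2·a0=0.9359·11.828=11.070; a1+…+a3=3.988 < 11.070 ≤ a1+…+a4=11.828 → R4 fires; C=3 S=6 E=3
Draw 5: a1=2.190, a2=1.191, a3=0.690, a4=4.410, a0=8.481; τ=−ln(0.0476)/8.481=0.359 → t=0.604; u2·a0=0.3133·8.481=2.657; a1=2.190 < 2.657 ≤ a1+a2=3.381 → R2 fires; C=2 S=6 E=5
Draw 6: a1=2.190, a2=0.794, a3=0.690, a4=4.900, a0=8.574; τ=−ln(0.6884)/8.574=0.044 → t=0.648; u2·a0=0.2366·8.574=2.029 ≤ a1=2.190 → R1 fires; C=2 S=6 E=6
Draw 7: a1=2.190, a2=0.794, a3=0.690, a4=5.880, a0=9.554; τ=−ln(0.2960)/9.554=0.127 → t=0.775; u2·a0=0.5650·9.554=5.398; a1+…+a3=3.674 < 5.398 ≤ a1+…+a4=9.554 → R4 fires; C=1 S=7 E=5
Draw 8: a1=2.555, a2=0.397, a3=0.805, a4=2.450, a0=6.207; τ=−ln(0.0903)/6.207=0.387 → t=1.163; u2·a0=0.0870·6.207=0.540 ≤ a1=2.555 → R1 fires; C=1 S=7 E=6
Draw 9: a1=2.555, a2=0.397, a3=0.805, a4=2.940, a0=6.697; τ=−ln(0.5303)/6.697=0.095 → t=1.257 > T=1.23: stop.
Read off S at T=1.23: 7

S at T = 7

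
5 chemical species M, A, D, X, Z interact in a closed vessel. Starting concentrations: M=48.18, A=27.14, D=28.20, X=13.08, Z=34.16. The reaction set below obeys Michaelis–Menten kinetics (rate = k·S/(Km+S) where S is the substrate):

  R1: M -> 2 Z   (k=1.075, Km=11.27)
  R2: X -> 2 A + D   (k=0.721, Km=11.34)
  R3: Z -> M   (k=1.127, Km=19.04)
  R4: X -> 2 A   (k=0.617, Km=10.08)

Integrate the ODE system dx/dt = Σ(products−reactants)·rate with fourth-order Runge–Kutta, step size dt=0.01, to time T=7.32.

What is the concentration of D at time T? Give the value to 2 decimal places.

RK4 with dt=0.01: 732 steps to T=7.32. Trajectory (selected grid times):
t=0.00: M=48.18 A=27.14 D=28.20 X=13.08 Z=34.16
t=0.81: M=48.06 A=28.32 D=28.51 X=12.49 Z=34.98
t=1.63: M=47.95 A=29.48 D=28.82 X=11.91 Z=35.81
t=2.44: M=47.84 A=30.61 D=29.11 X=11.34 Z=36.62
t=3.25: M=47.74 A=31.71 D=29.40 X=10.79 Z=37.43
t=4.07: M=47.64 A=32.80 D=29.68 X=10.25 Z=38.24
t=4.88: M=47.55 A=33.84 D=29.96 X=9.73 Z=39.03
t=5.69: M=47.46 A=34.86 D=30.22 X=9.22 Z=39.83
t=6.51: M=47.38 A=35.86 D=30.48 X=8.72 Z=40.62
t=7.32: M=47.30 A=36.81 D=30.73 X=8.24 Z=41.41
Read off D at T=7.32: 30.73

D at T = 30.73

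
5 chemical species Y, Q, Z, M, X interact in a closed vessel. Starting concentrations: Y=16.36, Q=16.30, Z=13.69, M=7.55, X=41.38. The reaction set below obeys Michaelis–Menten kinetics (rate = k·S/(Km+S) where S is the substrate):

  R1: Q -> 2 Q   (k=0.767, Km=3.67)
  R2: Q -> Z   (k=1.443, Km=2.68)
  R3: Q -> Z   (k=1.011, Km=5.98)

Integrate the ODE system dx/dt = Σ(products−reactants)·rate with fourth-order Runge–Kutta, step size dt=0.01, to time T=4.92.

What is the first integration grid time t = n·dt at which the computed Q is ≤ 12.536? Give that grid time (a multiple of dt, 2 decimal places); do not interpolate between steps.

Threshold first reached at t = 2.86

RK4 with dt=0.01: 492 steps to T=4.92. Trajectory (selected grid times):
t=0.00: Y=16.36 Q=16.30 Z=13.69 M=7.55 X=41.38
t=0.55: Y=16.36 Q=15.56 Z=14.77 M=7.55 X=41.38
t=1.09: Y=16.36 Q=14.84 Z=15.83 M=7.55 X=41.38
t=1.64: Y=16.36 Q=14.11 Z=16.89 M=7.55 X=41.38
t=2.19: Y=16.36 Q=13.39 Z=17.94 M=7.55 X=41.38
t=2.73: Y=16.36 Q=12.70 Z=18.96 M=7.55 X=41.38
t=2.85: Y=16.36 Q=12.54 Z=19.19 M=7.55 X=41.38
t=2.86: Y=16.36 Q=12.53 Z=19.21 M=7.55 X=41.38
t=3.28: Y=16.36 Q=11.99 Z=19.99 M=7.55 X=41.38
t=3.83: Y=16.36 Q=11.30 Z=21.00 M=7.55 X=41.38
t=4.37: Y=16.36 Q=10.63 Z=21.98 M=7.55 X=41.38
t=4.92: Y=16.36 Q=9.96 Z=22.96 M=7.55 X=41.38
Q(2.85)=12.542 > 12.536 but Q(2.86)=12.529 ≤ 12.536, so the first grid time is t=2.86.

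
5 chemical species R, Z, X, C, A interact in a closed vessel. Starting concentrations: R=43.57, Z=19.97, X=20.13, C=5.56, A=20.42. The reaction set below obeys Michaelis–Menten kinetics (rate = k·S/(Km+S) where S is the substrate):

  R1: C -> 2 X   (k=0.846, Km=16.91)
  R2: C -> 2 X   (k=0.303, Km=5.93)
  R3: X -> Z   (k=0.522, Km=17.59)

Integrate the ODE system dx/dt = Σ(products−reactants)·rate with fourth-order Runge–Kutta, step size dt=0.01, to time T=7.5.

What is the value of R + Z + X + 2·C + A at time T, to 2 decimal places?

Check how each reaction changes W = R + Z + X + 2·C + A (weight of products minus weight of reactants):
R1: C -> 2 X: (1·2) − (2·1) = 2 − 2 = 0
R2: C -> 2 X: (1·2) − (2·1) = 2 − 2 = 0
R3: X -> Z: (1·1) − (1·1) = 1 − 1 = 0
Every reaction leaves W unchanged, so W is conserved and no simulation is needed: W(T) = W(0) = 43.57 + 19.97 + 20.13 + 2·5.56 + 20.42 = 115.21

Value at T = 115.21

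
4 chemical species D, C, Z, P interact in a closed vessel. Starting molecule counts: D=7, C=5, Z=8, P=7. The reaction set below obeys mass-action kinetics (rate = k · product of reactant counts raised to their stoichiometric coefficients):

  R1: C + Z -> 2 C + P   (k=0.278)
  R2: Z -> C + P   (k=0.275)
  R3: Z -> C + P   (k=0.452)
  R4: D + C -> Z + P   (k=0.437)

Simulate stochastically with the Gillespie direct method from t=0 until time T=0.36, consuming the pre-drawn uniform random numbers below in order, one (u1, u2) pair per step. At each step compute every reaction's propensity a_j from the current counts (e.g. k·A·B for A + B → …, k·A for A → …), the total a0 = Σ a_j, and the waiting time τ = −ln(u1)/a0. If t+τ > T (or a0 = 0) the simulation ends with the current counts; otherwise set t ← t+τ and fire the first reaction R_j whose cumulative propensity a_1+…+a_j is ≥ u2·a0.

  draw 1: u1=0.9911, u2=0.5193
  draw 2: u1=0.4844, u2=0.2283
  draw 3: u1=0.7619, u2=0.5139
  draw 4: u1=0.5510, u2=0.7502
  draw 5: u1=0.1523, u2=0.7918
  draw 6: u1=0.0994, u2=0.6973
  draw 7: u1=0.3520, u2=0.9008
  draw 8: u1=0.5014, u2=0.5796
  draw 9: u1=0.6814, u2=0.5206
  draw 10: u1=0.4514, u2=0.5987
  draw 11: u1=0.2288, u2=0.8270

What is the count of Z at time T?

Z at T = 6

t=0.000: D=7 C=5 Z=8 P=7
Draw 1: a1=11.120, a2=2.200, a3=3.616, a4=15.295, a0=32.231; τ=−ln(0.9911)/32.231=0.000 → t=0.000; u2·a0=0.5193·32.231=16.738; a1+a2=13.320 < 16.738 ≤ a1+…+a3=16.936 → R3 fires; D=7 C=6 Z=7 P=8
Draw 2: a1=11.676, a2=1.925, a3=3.164, a4=18.354, a0=35.119; τ=−ln(0.4844)/35.119=0.021 → t=0.021; u2·a0=0.2283·35.119=8.018 ≤ a1=11.676 → R1 fires; D=7 C=7 Z=6 P=9
Draw 3: a1=11.676, a2=1.650, a3=2.712, a4=21.413, a0=37.451; τ=−ln(0.7619)/37.451=0.007 → t=0.028; u2·a0=0.5139·37.451=19.246; a1+…+a3=16.038 < 19.246 ≤ a1+…+a4=37.451 → R4 fires; D=6 C=6 Z=7 P=10
Draw 4: a1=11.676, a2=1.925, a3=3.164, a4=15.732, a0=32.497; τ=−ln(0.5510)/32.497=0.018 → t=0.047; u2·a0=0.7502·32.497=24.379; a1+…+a3=16.765 < 24.379 ≤ a1+…+a4=32.497 → R4 fires; D=5 C=5 Z=8 P=11
Draw 5: a1=11.120, a2=2.200, a3=3.616, a4=10.925, a0=27.861; τ=−ln(0.1523)/27.861=0.068 → t=0.114; u2·a0=0.7918·27.861=22.060; a1+…+a3=16.936 < 22.060 ≤ a1+…+a4=27.861 → R4 fires; D=4 C=4 Z=9 P=12
Draw 6: a1=10.008, a2=2.475, a3=4.068, a4=6.992, a0=23.543; τ=−ln(0.0994)/23.543=0.098 → t=0.212; u2·a0=0.6973·23.543=16.417; a1+a2=12.483 < 16.417 ≤ a1+…+a3=16.551 → R3 fires; D=4 C=5 Z=8 P=13
Draw 7: a1=11.120, a2=2.200, a3=3.616, a4=8.740, a0=25.676; τ=−ln(0.3520)/25.676=0.041 → t=0.253; u2·a0=0.9008·25.676=23.129; a1+…+a3=16.936 < 23.129 ≤ a1+…+a4=25.676 → R4 fires; D=3 C=4 Z=9 P=14
Draw 8: a1=10.008, a2=2.475, a3=4.068, a4=5.244, a0=21.795; τ=−ln(0.5014)/21.795=0.032 → t=0.284; u2·a0=0.5796·21.795=12.632; a1+a2=12.483 < 12.632 ≤ a1+…+a3=16.551 → R3 fires; D=3 C=5 Z=8 P=15
Draw 9: a1=11.120, a2=2.200, a3=3.616, a4=6.555, a0=23.491; τ=−ln(0.6814)/23.491=0.016 → t=0.301; u2·a0=0.5206·23.491=12.229; a1=11.120 < 12.229 ≤ a1+a2=13.320 → R2 fires; D=3 C=6 Z=7 P=16
Draw 10: a1=11.676, a2=1.925, a3=3.164, a4=7.866, a0=24.631; τ=−ln(0.4514)/24.631=0.032 → t=0.333; u2·a0=0.5987·24.631=14.747; a1+a2=13.601 < 14.747 ≤ a1+…+a3=16.765 → R3 fires; D=3 C=7 Z=6 P=17
Draw 11: a1=11.676, a2=1.650, a3=2.712, a4=9.177, a0=25.215; τ=−ln(0.2288)/25.215=0.058 → t=0.392 > T=0.36: stop.
Read off Z at T=0.36: 6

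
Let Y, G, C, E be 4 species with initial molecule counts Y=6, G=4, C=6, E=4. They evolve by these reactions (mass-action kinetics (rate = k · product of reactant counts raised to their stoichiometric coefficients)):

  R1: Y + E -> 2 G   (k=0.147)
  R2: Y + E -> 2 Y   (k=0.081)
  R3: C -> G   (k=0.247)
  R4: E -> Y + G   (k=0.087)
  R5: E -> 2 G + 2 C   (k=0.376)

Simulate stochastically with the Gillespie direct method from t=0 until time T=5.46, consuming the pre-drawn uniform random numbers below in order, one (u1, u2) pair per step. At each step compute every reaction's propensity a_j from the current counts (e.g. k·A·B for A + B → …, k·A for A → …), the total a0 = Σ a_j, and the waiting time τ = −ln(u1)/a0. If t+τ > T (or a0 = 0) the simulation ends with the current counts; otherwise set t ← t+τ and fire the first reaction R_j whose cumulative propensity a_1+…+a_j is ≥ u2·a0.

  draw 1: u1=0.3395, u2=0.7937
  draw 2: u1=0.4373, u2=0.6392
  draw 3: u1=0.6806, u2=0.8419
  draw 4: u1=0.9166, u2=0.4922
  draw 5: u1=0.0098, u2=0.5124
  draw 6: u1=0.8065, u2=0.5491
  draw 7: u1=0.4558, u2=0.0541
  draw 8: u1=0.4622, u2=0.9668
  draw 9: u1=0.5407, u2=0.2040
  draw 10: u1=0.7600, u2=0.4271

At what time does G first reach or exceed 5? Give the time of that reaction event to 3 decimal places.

Threshold first reached at t = 0.123

t=0.000: Y=6 G=4 C=6 E=4
Draw 1: a1=3.528, a2=1.944, a3=1.482, a4=0.348, a5=1.504, a0=8.806; τ=−ln(0.3395)/8.806=0.123 → t=0.123; u2·a0=0.7937·8.806=6.989; a1+…+a3=6.954 < 6.989 ≤ a1+…+a4=7.302 → R4 fires; Y=7 G=5 C=6 E=3
Draw 2: a1=3.087, a2=1.701, a3=1.482, a4=0.261, a5=1.128, a0=7.659; τ=−ln(0.4373)/7.659=0.108 → t=0.231; u2·a0=0.6392·7.659=4.896; a1+a2=4.788 < 4.896 ≤ a1+…+a3=6.270 → R3 fires; Y=7 G=6 C=5 E=3
Draw 3: a1=3.087, a2=1.701, a3=1.235, a4=0.261, a5=1.128, a0=7.412; τ=−ln(0.6806)/7.412=0.052 → t=0.283; u2·a0=0.8419·7.412=6.240; a1+…+a3=6.023 < 6.240 ≤ a1+…+a4=6.284 → R4 fires; Y=8 G=7 C=5 E=2
Draw 4: a1=2.352, a2=1.296, a3=1.235, a4=0.174, a5=0.752, a0=5.809; τ=−ln(0.9166)/5.809=0.015 → t=0.298; u2·a0=0.4922·5.809=2.859; a1=2.352 < 2.859 ≤ a1+a2=3.648 → R2 fires; Y=9 G=7 C=5 E=1
Draw 5: a1=1.323, a2=0.729, a3=1.235, a4=0.087, a5=0.376, a0=3.750; τ=−ln(0.0098)/3.750=1.233 → t=1.531; u2·a0=0.5124·3.750=1.921; a1=1.323 < 1.921 ≤ a1+a2=2.052 → R2 fires; Y=10 G=7 C=5 E=0
Draw 6: a1=0.000, a2=0.000, a3=1.235, a4=0.000, a5=0.000, a0=1.235; τ=−ln(0.8065)/1.235=0.174 → t=1.705; u2·a0=0.5491·1.235=0.678; a1+a2=0.000 < 0.678 ≤ a1+…+a3=1.235 → R3 fires; Y=10 G=8 C=4 E=0
Draw 7: a1=0.000, a2=0.000, a3=0.988, a4=0.000, a5=0.000, a0=0.988; τ=−ln(0.4558)/0.988=0.795 → t=2.500; u2·a0=0.0541·0.988=0.053; a1+a2=0.000 < 0.053 ≤ a1+…+a3=0.988 → R3 fires; Y=10 G=9 C=3 E=0
Draw 8: a1=0.000, a2=0.000, a3=0.741, a4=0.000, a5=0.000, a0=0.741; τ=−ln(0.4622)/0.741=1.042 → t=3.542; u2·a0=0.9668·0.741=0.716; a1+a2=0.000 < 0.716 ≤ a1+…+a3=0.741 → R3 fires; Y=10 G=10 C=2 E=0
Draw 9: a1=0.000, a2=0.000, a3=0.494, a4=0.000, a5=0.000, a0=0.494; τ=−ln(0.5407)/0.494=1.245 → t=4.787; u2·a0=0.2040·0.494=0.101; a1+a2=0.000 < 0.101 ≤ a1+…+a3=0.494 → R3 fires; Y=10 G=11 C=1 E=0
Draw 10: a1=0.000, a2=0.000, a3=0.247, a4=0.000, a5=0.000, a0=0.247; τ=−ln(0.7600)/0.247=1.111 → t=5.898 > T=5.46: stop.
G first becomes ≥ 5 when it reaches 5 at the event at t=0.123.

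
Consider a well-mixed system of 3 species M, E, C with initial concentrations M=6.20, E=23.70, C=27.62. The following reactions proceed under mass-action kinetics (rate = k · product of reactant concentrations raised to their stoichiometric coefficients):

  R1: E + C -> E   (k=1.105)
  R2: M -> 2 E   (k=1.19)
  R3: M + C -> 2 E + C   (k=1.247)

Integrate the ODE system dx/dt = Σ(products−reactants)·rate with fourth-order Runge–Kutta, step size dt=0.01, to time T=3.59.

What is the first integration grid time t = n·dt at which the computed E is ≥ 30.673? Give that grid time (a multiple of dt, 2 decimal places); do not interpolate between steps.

Threshold first reached at t = 0.04

RK4 with dt=0.01: 359 steps to T=3.59. Trajectory (selected grid times):
t=0.00: M=6.20 E=23.70 C=27.62
t=0.03: M=3.01 E=30.08 C=11.02
t=0.04: M=2.65 E=30.81 C=7.87
t=0.40: M=1.30 E=33.50 C=0.00
t=0.80: M=0.81 E=34.48 C=0.00
t=1.20: M=0.50 E=35.10 C=0.00
t=1.60: M=0.31 E=35.48 C=0.00
t=1.99: M=0.20 E=35.71 C=0.00
t=2.39: M=0.12 E=35.86 C=0.00
t=2.79: M=0.08 E=35.95 C=0.00
t=3.19: M=0.05 E=36.01 C=0.00
t=3.59: M=0.03 E=36.04 C=0.00
E(0.03)=30.084 < 30.673 but E(0.04)=30.810 ≥ 30.673, so the first grid time is t=0.04.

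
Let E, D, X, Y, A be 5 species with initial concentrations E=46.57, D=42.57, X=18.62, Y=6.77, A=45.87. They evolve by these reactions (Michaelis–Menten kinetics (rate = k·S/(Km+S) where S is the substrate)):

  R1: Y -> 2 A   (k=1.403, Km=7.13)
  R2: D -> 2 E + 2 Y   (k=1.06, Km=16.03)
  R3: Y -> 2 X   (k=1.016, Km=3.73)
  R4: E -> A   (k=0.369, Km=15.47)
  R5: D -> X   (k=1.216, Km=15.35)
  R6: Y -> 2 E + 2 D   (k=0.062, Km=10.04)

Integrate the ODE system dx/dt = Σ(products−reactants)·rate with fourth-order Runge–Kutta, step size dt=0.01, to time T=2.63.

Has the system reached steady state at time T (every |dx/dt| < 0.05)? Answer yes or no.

Steady state at T: no

RK4 with dt=0.01: 263 steps to T=2.63. Trajectory (selected grid times):
t=0.00: E=46.57 D=42.57 X=18.62 Y=6.77 A=45.87
t=0.29: E=46.95 D=42.10 X=19.26 Y=6.82 A=46.35
t=0.58: E=47.33 D=41.64 X=19.90 Y=6.87 A=46.83
t=0.88: E=47.72 D=41.16 X=20.56 Y=6.91 A=47.32
t=1.17: E=48.09 D=40.69 X=21.20 Y=6.96 A=47.81
t=1.46: E=48.47 D=40.23 X=21.84 Y=7.00 A=48.29
t=1.75: E=48.84 D=39.77 X=22.48 Y=7.03 A=48.77
t=2.05: E=49.22 D=39.30 X=23.14 Y=7.07 A=49.28
t=2.34: E=49.59 D=38.84 X=23.78 Y=7.10 A=49.76
t=2.63: E=49.96 D=38.39 X=24.42 Y=7.13 A=50.25
Rates at T: R1=0.7016, R2=0.7478, R3=0.6671, R4=0.2818, R5=0.8687, R6=0.0258
dx/dt at T (Σ net stoichiometry × rate): E=+1.2653, D=-1.5649, X=+2.2029, Y=+0.1010, A=+1.6850
Largest |dx/dt| is |+2.2029| (X) ≥ 0.05 → not steady.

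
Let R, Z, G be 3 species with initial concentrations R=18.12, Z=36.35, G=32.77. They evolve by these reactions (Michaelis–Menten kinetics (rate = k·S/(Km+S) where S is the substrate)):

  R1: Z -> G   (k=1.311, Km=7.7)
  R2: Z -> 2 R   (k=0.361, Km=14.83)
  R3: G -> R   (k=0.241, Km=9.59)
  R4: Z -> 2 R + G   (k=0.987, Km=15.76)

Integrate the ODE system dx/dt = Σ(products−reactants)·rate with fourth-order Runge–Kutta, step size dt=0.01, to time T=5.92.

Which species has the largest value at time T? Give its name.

Dominant species at T: G

RK4 with dt=0.01: 592 steps to T=5.92. Trajectory (selected grid times):
t=0.00: R=18.12 Z=36.35 G=32.77
t=0.66: R=19.48 Z=35.02 G=33.81
t=1.32: R=20.83 Z=33.70 G=34.84
t=1.97: R=22.15 Z=32.41 G=35.84
t=2.63: R=23.47 Z=31.12 G=36.85
t=3.29: R=24.78 Z=29.84 G=37.84
t=3.95: R=26.07 Z=28.57 G=38.82
t=4.60: R=27.32 Z=27.34 G=39.77
t=5.26: R=28.57 Z=26.10 G=40.73
t=5.92: R=29.81 Z=24.89 G=41.66
At T=5.92: R=29.81 Z=24.89 G=41.66; the largest is G.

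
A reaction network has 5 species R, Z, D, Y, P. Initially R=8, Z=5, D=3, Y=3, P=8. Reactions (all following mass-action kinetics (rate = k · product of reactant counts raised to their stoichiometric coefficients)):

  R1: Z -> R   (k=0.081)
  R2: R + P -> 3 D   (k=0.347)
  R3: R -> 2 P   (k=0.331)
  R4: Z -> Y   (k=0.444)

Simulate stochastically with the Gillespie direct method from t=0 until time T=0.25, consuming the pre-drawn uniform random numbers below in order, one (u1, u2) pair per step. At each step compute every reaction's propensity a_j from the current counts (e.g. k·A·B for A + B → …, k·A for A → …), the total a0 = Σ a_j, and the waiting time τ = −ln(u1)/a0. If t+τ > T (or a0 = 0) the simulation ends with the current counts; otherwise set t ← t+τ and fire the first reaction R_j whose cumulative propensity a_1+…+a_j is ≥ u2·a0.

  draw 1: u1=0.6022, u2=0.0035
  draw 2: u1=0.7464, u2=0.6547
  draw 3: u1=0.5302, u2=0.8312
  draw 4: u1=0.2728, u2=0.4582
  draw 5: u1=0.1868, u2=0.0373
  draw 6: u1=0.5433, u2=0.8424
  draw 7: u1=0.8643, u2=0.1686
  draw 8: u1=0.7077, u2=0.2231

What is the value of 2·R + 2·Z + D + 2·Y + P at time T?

Check how each reaction changes W = 2·R + 2·Z + D + 2·Y + P (weight of products minus weight of reactants):
R1: Z -> R: (2·1) − (2·1) = 2 − 2 = 0
R2: R + P -> 3 D: (1·3) − (2·1 + 1·1) = 3 − 3 = 0
R3: R -> 2 P: (1·2) − (2·1) = 2 − 2 = 0
R4: Z -> Y: (2·1) − (2·1) = 2 − 2 = 0
Every reaction leaves W unchanged, so W is conserved and no simulation is needed: W(T) = W(0) = 2·8 + 2·5 + 3 + 2·3 + 8 = 43

Value at T = 43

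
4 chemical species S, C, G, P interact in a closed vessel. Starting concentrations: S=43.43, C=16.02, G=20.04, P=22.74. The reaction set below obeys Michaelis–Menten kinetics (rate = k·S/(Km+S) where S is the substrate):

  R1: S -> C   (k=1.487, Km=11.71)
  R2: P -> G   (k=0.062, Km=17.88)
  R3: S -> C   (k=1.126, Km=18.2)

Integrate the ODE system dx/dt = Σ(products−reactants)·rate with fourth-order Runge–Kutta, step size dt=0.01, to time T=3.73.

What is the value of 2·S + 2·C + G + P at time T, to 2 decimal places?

Value at T = 161.68

Check how each reaction changes W = 2·S + 2·C + G + P (weight of products minus weight of reactants):
R1: S -> C: (2·1) − (2·1) = 2 − 2 = 0
R2: P -> G: (1·1) − (1·1) = 1 − 1 = 0
R3: S -> C: (2·1) − (2·1) = 2 − 2 = 0
Every reaction leaves W unchanged, so W is conserved and no simulation is needed: W(T) = W(0) = 2·43.43 + 2·16.02 + 20.04 + 22.74 = 161.68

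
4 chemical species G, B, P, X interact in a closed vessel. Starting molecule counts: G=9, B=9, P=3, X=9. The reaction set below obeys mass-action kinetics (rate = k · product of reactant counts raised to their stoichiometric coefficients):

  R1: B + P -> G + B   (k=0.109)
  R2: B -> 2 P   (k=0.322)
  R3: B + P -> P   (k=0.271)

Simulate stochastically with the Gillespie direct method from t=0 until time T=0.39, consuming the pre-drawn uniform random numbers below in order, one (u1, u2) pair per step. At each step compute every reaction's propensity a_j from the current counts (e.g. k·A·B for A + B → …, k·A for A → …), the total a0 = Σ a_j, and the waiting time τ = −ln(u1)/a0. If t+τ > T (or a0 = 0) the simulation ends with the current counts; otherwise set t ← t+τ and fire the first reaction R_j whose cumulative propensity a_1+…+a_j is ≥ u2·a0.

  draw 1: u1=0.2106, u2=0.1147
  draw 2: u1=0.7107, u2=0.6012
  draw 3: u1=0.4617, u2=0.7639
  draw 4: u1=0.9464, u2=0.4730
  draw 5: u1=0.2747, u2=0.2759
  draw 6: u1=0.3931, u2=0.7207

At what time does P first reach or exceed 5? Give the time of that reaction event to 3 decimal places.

Threshold first reached at t = 0.367

t=0.000: G=9 B=9 P=3 X=9
Draw 1: a1=2.943, a2=2.898, a3=7.317, a0=13.158; τ=−ln(0.2106)/13.158=0.118 → t=0.118; u2·a0=0.1147·13.158=1.509 ≤ a1=2.943 → R1 fires; G=10 B=9 P=2 X=9
Draw 2: a1=1.962, a2=2.898, a3=4.878, a0=9.738; τ=−ln(0.7107)/9.738=0.035 → t=0.153; u2·a0=0.6012·9.738=5.854; a1+a2=4.860 < 5.854 ≤ a1+…+a3=9.738 → R3 fires; G=10 B=8 P=2 X=9
Draw 3: a1=1.744, a2=2.576, a3=4.336, a0=8.656; τ=−ln(0.4617)/8.656=0.089 → t=0.243; u2·a0=0.7639·8.656=6.612; a1+a2=4.320 < 6.612 ≤ a1+…+a3=8.656 → R3 fires; G=10 B=7 P=2 X=9
Draw 4: a1=1.526, a2=2.254, a3=3.794, a0=7.574; τ=−ln(0.9464)/7.574=0.007 → t=0.250; u2·a0=0.4730·7.574=3.583; a1=1.526 < 3.583 ≤ a1+a2=3.780 → R2 fires; G=10 B=6 P=4 X=9
Draw 5: a1=2.616, a2=1.932, a3=6.504, a0=11.052; τ=−ln(0.2747)/11.052=0.117 → t=0.367; u2·a0=0.2759·11.052=3.049; a1=2.616 < 3.049 ≤ a1+a2=4.548 → R2 fires; G=10 B=5 P=6 X=9
Draw 6: a1=3.270, a2=1.610, a3=8.130, a0=13.010; τ=−ln(0.3931)/13.010=0.072 → t=0.439 > T=0.39: stop.
P first becomes ≥ 5 when it reaches 6 at the event at t=0.367.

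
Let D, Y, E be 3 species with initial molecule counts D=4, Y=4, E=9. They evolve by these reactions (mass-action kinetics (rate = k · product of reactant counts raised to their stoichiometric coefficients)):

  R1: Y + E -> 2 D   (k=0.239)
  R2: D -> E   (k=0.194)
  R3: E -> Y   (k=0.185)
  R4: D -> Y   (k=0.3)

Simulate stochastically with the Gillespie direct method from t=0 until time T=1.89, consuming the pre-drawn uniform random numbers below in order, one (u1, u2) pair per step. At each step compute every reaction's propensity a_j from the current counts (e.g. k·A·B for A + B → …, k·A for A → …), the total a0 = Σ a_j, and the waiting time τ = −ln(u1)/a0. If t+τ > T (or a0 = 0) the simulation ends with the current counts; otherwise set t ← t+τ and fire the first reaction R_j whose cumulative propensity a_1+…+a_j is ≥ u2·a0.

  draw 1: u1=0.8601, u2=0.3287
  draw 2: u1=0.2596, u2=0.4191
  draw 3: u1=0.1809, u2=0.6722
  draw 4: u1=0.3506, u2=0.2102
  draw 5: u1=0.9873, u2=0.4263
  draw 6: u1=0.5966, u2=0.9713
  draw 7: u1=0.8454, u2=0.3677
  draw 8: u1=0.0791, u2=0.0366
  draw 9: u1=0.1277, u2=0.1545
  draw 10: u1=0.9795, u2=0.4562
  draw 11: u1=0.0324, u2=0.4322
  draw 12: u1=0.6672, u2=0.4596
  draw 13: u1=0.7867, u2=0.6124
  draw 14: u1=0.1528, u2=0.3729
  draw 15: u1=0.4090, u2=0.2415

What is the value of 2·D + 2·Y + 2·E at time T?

Check how each reaction changes W = 2·D + 2·Y + 2·E (weight of products minus weight of reactants):
R1: Y + E -> 2 D: (2·2) − (2·1 + 2·1) = 4 − 4 = 0
R2: D -> E: (2·1) − (2·1) = 2 − 2 = 0
R3: E -> Y: (2·1) − (2·1) = 2 − 2 = 0
R4: D -> Y: (2·1) − (2·1) = 2 − 2 = 0
Every reaction leaves W unchanged, so W is conserved and no simulation is needed: W(T) = W(0) = 2·4 + 2·4 + 2·9 = 34

Value at T = 34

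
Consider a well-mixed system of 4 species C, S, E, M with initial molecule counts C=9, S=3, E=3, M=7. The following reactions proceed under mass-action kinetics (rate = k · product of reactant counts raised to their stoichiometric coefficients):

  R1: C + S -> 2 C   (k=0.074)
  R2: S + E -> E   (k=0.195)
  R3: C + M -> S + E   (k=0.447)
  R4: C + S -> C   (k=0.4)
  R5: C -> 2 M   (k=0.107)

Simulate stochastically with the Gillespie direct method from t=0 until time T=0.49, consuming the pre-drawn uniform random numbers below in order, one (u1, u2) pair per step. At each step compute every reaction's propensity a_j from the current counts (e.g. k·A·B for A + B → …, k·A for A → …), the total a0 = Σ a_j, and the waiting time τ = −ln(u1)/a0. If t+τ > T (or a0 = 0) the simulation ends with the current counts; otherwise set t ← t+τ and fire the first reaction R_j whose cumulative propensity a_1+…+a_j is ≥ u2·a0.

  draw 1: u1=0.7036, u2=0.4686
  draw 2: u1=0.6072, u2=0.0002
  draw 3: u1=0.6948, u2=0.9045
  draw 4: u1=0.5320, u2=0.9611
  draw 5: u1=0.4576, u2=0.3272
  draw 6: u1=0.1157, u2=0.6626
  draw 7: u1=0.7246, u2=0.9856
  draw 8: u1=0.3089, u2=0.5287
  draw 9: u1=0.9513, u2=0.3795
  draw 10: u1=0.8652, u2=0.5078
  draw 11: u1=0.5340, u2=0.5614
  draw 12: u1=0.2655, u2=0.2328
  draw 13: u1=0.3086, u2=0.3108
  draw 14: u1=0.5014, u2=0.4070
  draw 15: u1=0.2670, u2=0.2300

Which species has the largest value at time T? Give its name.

Dominant species at T: E

t=0.000: C=9 S=3 E=3 M=7
Draw 1: a1=1.998, a2=1.755, a3=28.161, a4=10.800, a5=0.963, a0=43.677; τ=−ln(0.7036)/43.677=0.008 → t=0.008; u2·a0=0.4686·43.677=20.467; a1+a2=3.753 < 20.467 ≤ a1+…+a3=31.914 → R3 fires; C=8 S=4 E=4 M=6
Draw 2: a1=2.368, a2=3.120, a3=21.456, a4=12.800, a5=0.856, a0=40.600; τ=−ln(0.6072)/40.600=0.012 → t=0.020; u2·a0=0.0002·40.600=0.008 ≤ a1=2.368 → R1 fires; C=9 S=3 E=4 M=6
Draw 3: a1=1.998, a2=2.340, a3=24.138, a4=10.800, a5=0.963, a0=40.239; τ=−ln(0.6948)/40.239=0.009 → t=0.029; u2·a0=0.9045·40.239=36.396; a1+…+a3=28.476 < 36.396 ≤ a1+…+a4=39.276 → R4 fires; C=9 S=2 E=4 M=6
Draw 4: a1=1.332, a2=1.560, a3=24.138, a4=7.200, a5=0.963, a0=35.193; τ=−ln(0.5320)/35.193=0.018 → t=0.047; u2·a0=0.9611·35.193=33.824; a1+…+a3=27.030 < 33.824 ≤ a1+…+a4=34.230 → R4 fires; C=9 S=1 E=4 M=6
Draw 5: a1=0.666, a2=0.780, a3=24.138, a4=3.600, a5=0.963, a0=30.147; τ=−ln(0.4576)/30.147=0.026 → t=0.073; u2·a0=0.3272·30.147=9.864; a1+a2=1.446 < 9.864 ≤ a1+…+a3=25.584 → R3 fires; C=8 S=2 E=5 M=5
Draw 6: a1=1.184, a2=1.950, a3=17.880, a4=6.400, a5=0.856, a0=28.270; τ=−ln(0.1157)/28.270=0.076 → t=0.150; u2·a0=0.6626·28.270=18.732; a1+a2=3.134 < 18.732 ≤ a1+…+a3=21.014 → R3 fires; C=7 S=3 E=6 M=4
Draw 7: a1=1.554, a2=3.510, a3=12.516, a4=8.400, a5=0.749, a0=26.729; τ=−ln(0.7246)/26.729=0.012 → t=0.162; u2·a0=0.9856·26.729=26.344; a1+…+a4=25.980 < 26.344 ≤ a1+…+a5=26.729 → R5 fires; C=6 S=3 E=6 M=6
Draw 8: a1=1.332, a2=3.510, a3=16.092, a4=7.200, a5=0.642, a0=28.776; τ=−ln(0.3089)/28.776=0.041 → t=0.202; u2·a0=0.5287·28.776=15.214; a1+a2=4.842 < 15.214 ≤ a1+…+a3=20.934 → R3 fires; C=5 S=4 E=7 M=5
Draw 9: a1=1.480, a2=5.460, a3=11.175, a4=8.000, a5=0.535, a0=26.650; τ=−ln(0.9513)/26.650=0.002 → t=0.204; u2·a0=0.3795·26.650=10.114; a1+a2=6.940 < 10.114 ≤ a1+…+a3=18.115 → R3 fires; C=4 S=5 E=8 M=4
Draw 10: a1=1.480, a2=7.800, a3=7.152, a4=8.000, a5=0.428, a0=24.860; τ=−ln(0.8652)/24.860=0.006 → t=0.210; u2·a0=0.5078·24.860=12.624; a1+a2=9.280 < 12.624 ≤ a1+…+a3=16.432 → R3 fires; C=3 S=6 E=9 M=3
Draw 11: a1=1.332, a2=10.530, a3=4.023, a4=7.200, a5=0.321, a0=23.406; τ=−ln(0.5340)/23.406=0.027 → t=0.237; u2·a0=0.5614·23.406=13.140; a1+a2=11.862 < 13.140 ≤ a1+…+a3=15.885 → R3 fires; C=2 S=7 E=10 M=2
Draw 12: a1=1.036, a2=13.650, a3=1.788, a4=5.600, a5=0.214, a0=22.288; τ=−ln(0.2655)/22.288=0.060 → t=0.296; u2·a0=0.2328·22.288=5.189; a1=1.036 < 5.189 ≤ a1+a2=14.686 → R2 fires; C=2 S=6 E=10 M=2
Draw 13: a1=0.888, a2=11.700, a3=1.788, a4=4.800, a5=0.214, a0=19.390; τ=−ln(0.3086)/19.390=0.061 → t=0.357; u2·a0=0.3108·19.390=6.026; a1=0.888 < 6.026 ≤ a1+a2=12.588 → R2 fires; C=2 S=5 E=10 M=2
Draw 14: a1=0.740, a2=9.750, a3=1.788, a4=4.000, a5=0.214, a0=16.492; τ=−ln(0.5014)/16.492=0.042 → t=0.399; u2·a0=0.4070·16.492=6.712; a1=0.740 < 6.712 ≤ a1+a2=10.490 → R2 fires; C=2 S=4 E=10 M=2
Draw 15: a1=0.592, a2=7.800, a3=1.788, a4=3.200, a5=0.214, a0=13.594; τ=−ln(0.2670)/13.594=0.097 → t=0.496 > T=0.49: stop.
At T=0.49: C=2 S=4 E=10 M=2; the largest is E.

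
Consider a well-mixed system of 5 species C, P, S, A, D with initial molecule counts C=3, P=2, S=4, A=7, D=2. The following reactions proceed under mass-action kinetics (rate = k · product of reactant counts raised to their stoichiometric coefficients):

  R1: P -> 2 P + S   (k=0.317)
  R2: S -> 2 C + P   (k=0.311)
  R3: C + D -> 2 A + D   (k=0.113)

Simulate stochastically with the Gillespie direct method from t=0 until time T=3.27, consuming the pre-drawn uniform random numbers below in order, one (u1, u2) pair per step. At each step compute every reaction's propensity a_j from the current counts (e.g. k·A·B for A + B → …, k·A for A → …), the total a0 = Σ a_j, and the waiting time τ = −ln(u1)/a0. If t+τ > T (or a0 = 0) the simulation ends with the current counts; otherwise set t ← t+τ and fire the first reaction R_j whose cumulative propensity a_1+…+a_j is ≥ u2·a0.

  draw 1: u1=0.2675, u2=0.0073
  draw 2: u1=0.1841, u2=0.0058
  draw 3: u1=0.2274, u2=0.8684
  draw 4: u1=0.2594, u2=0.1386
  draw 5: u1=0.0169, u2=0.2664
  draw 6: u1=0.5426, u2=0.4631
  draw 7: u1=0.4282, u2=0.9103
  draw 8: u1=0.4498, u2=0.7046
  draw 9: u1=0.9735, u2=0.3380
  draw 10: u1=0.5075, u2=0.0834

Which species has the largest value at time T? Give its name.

Dominant species at T: A

t=0.000: C=3 P=2 S=4 A=7 D=2
Draw 1: a1=0.634, a2=1.244, a3=0.678, a0=2.556; τ=−ln(0.2675)/2.556=0.516 → t=0.516; u2·a0=0.0073·2.556=0.019 ≤ a1=0.634 → R1 fires; C=3 P=3 S=5 A=7 D=2
Draw 2: a1=0.951, a2=1.555, a3=0.678, a0=3.184; τ=−ln(0.1841)/3.184=0.531 → t=1.047; u2·a0=0.0058·3.184=0.018 ≤ a1=0.951 → R1 fires; C=3 P=4 S=6 A=7 D=2
Draw 3: a1=1.268, a2=1.866, a3=0.678, a0=3.812; τ=−ln(0.2274)/3.812=0.389 → t=1.436; u2·a0=0.8684·3.812=3.310; a1+a2=3.134 < 3.310 ≤ a1+…+a3=3.812 → R3 fires; C=2 P=4 S=6 A=9 D=2
Draw 4: a1=1.268, a2=1.866, a3=0.452, a0=3.586; τ=−ln(0.2594)/3.586=0.376 → t=1.812; u2·a0=0.1386·3.586=0.497 ≤ a1=1.268 → R1 fires; C=2 P=5 S=7 A=9 D=2
Draw 5: a1=1.585, a2=2.177, a3=0.452, a0=4.214; τ=−ln(0.0169)/4.214=0.968 → t=2.781; u2·a0=0.2664·4.214=1.123 ≤ a1=1.585 → R1 fires; C=2 P=6 S=8 A=9 D=2
Draw 6: a1=1.902, a2=2.488, a3=0.452, a0=4.842; τ=−ln(0.5426)/4.842=0.126 → t=2.907; u2·a0=0.4631·4.842=2.242; a1=1.902 < 2.242 ≤ a1+a2=4.390 → R2 fires; C=4 P=7 S=7 A=9 D=2
Draw 7: a1=2.219, a2=2.177, a3=0.904, a0=5.300; τ=−ln(0.4282)/5.300=0.160 → t=3.067; u2·a0=0.9103·5.300=4.825; a1+a2=4.396 < 4.825 ≤ a1+…+a3=5.300 → R3 fires; C=3 P=7 S=7 A=11 D=2
Draw 8: a1=2.219, a2=2.177, a3=0.678, a0=5.074; τ=−ln(0.4498)/5.074=0.157 → t=3.224; u2·a0=0.7046·5.074=3.575; a1=2.219 < 3.575 ≤ a1+a2=4.396 → R2 fires; C=5 P=8 S=6 A=11 D=2
Draw 9: a1=2.536, a2=1.866, a3=1.130, a0=5.532; τ=−ln(0.9735)/5.532=0.005 → t=3.229; u2·a0=0.3380·5.532=1.870 ≤ a1=2.536 → R1 fires; C=5 P=9 S=7 A=11 D=2
Draw 10: a1=2.853, a2=2.177, a3=1.130, a0=6.160; τ=−ln(0.5075)/6.160=0.110 → t=3.339 > T=3.27: stop.
At T=3.27: C=5 P=9 S=7 A=11 D=2; the largest is A.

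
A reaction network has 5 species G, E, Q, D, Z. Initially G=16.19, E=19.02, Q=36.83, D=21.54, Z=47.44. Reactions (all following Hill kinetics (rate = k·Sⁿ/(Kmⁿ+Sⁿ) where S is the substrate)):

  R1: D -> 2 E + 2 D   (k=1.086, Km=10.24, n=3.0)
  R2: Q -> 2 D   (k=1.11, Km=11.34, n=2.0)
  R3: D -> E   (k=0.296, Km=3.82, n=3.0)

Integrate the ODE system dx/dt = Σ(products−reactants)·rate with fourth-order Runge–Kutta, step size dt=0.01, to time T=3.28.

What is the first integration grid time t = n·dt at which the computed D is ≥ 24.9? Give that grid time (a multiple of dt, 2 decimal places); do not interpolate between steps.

RK4 with dt=0.01: 328 steps to T=3.28. Trajectory (selected grid times):
t=0.00: G=16.19 E=19.02 Q=36.83 D=21.54 Z=47.44
t=0.36: G=16.19 E=19.84 Q=36.47 D=22.52 Z=47.44
t=0.73: G=16.19 E=20.68 Q=36.09 D=23.53 Z=47.44
t=1.09: G=16.19 E=21.52 Q=35.73 D=24.51 Z=47.44
t=1.23: G=16.19 E=21.84 Q=35.59 D=24.89 Z=47.44
t=1.24: G=16.19 E=21.86 Q=35.58 D=24.92 Z=47.44
t=1.46: G=16.19 E=22.38 Q=35.36 D=25.52 Z=47.44
t=1.82: G=16.19 E=23.22 Q=34.99 D=26.51 Z=47.44
t=2.19: G=16.19 E=24.09 Q=34.62 D=27.52 Z=47.44
t=2.55: G=16.19 E=24.94 Q=34.26 D=28.51 Z=47.44
t=2.92: G=16.19 E=25.82 Q=33.89 D=29.53 Z=47.44
t=3.28: G=16.19 E=26.68 Q=33.53 D=30.51 Z=47.44
D(1.23)=24.893 < 24.9 but D(1.24)=24.921 ≥ 24.9, so the first grid time is t=1.24.

Threshold first reached at t = 1.24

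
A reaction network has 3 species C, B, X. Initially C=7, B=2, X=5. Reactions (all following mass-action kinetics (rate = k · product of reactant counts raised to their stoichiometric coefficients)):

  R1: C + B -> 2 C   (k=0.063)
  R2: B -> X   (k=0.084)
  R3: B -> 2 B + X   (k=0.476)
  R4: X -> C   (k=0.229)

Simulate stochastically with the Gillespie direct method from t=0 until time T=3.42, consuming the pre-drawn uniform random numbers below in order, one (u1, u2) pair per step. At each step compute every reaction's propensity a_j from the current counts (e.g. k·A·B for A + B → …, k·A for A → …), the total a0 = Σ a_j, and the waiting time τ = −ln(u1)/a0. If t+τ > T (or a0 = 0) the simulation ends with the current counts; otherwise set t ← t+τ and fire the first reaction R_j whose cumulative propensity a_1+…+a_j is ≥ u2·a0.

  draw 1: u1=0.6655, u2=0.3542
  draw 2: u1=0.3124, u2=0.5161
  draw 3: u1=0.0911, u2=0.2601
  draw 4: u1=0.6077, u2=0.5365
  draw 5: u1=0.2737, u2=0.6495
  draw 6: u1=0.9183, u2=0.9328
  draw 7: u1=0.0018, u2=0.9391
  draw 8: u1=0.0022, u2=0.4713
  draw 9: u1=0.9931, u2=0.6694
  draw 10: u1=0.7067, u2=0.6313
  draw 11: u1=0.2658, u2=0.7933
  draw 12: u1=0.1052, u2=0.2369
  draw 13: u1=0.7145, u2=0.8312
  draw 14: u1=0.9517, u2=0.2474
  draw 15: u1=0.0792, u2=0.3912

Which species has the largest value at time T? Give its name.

t=0.000: C=7 B=2 X=5
Draw 1: a1=0.882, a2=0.168, a3=0.952, a4=1.145, a0=3.147; τ=−ln(0.6655)/3.147=0.129 → t=0.129; u2·a0=0.3542·3.147=1.115; a1+a2=1.050 < 1.115 ≤ a1+…+a3=2.002 → R3 fires; C=7 B=3 X=6
Draw 2: a1=1.323, a2=0.252, a3=1.428, a4=1.374, a0=4.377; τ=−ln(0.3124)/4.377=0.266 → t=0.395; u2·a0=0.5161·4.377=2.259; a1+a2=1.575 < 2.259 ≤ a1+…+a3=3.003 → R3 fires; C=7 B=4 X=7
Draw 3: a1=1.764, a2=0.336, a3=1.904, a4=1.603, a0=5.607; τ=−ln(0.0911)/5.607=0.427 → t=0.822; u2·a0=0.2601·5.607=1.458 ≤ a1=1.764 → R1 fires; C=8 B=3 X=7
Draw 4: a1=1.512, a2=0.252, a3=1.428, a4=1.603, a0=4.795; τ=−ln(0.6077)/4.795=0.104 → t=0.926; u2·a0=0.5365·4.795=2.573; a1+a2=1.764 < 2.573 ≤ a1+…+a3=3.192 → R3 fires; C=8 B=4 X=8
Draw 5: a1=2.016, a2=0.336, a3=1.904, a4=1.832, a0=6.088; τ=−ln(0.2737)/6.088=0.213 → t=1.139; u2·a0=0.6495·6.088=3.954; a1+a2=2.352 < 3.954 ≤ a1+…+a3=4.256 → R3 fires; C=8 B=5 X=9
Draw 6: a1=2.520, a2=0.420, a3=2.380, a4=2.061, a0=7.381; τ=−ln(0.9183)/7.381=0.012 → t=1.151; u2·a0=0.9328·7.381=6.885; a1+…+a3=5.320 < 6.885 ≤ a1+…+a4=7.381 → R4 fires; C=9 B=5 X=8
Draw 7: a1=2.835, a2=0.420, a3=2.380, a4=1.832, a0=7.467; τ=−ln(0.0018)/7.467=0.846 → t=1.997; u2·a0=0.9391·7.467=7.012; a1+…+a3=5.635 < 7.012 ≤ a1+…+a4=7.467 → R4 fires; C=10 B=5 X=7
Draw 8: a1=3.150, a2=0.420, a3=2.380, a4=1.603, a0=7.553; τ=−ln(0.0022)/7.553=0.810 → t=2.807; u2·a0=0.4713·7.553=3.560; a1=3.150 < 3.560 ≤ a1+a2=3.570 → R2 fires; C=10 B=4 X=8
Draw 9: a1=2.520, a2=0.336, a3=1.904, a4=1.832, a0=6.592; τ=−ln(0.9931)/6.592=0.001 → t=2.808; u2·a0=0.6694·6.592=4.413; a1+a2=2.856 < 4.413 ≤ a1+…+a3=4.760 → R3 fires; C=10 B=5 X=9
Draw 10: a1=3.150, a2=0.420, a3=2.380, a4=2.061, a0=8.011; τ=−ln(0.7067)/8.011=0.043 → t=2.852; u2·a0=0.6313·8.011=5.057; a1+a2=3.570 < 5.057 ≤ a1+…+a3=5.950 → R3 fires; C=10 B=6 X=10
Draw 11: a1=3.780, a2=0.504, a3=2.856, a4=2.290, a0=9.430; τ=−ln(0.2658)/9.430=0.141 → t=2.992; u2·a0=0.7933·9.430=7.481; a1+…+a3=7.140 < 7.481 ≤ a1+…+a4=9.430 → R4 fires; C=11 B=6 X=9
Draw 12: a1=4.158, a2=0.504, a3=2.856, a4=2.061, a0=9.579; τ=−ln(0.1052)/9.579=0.235 → t=3.227; u2·a0=0.2369·9.579=2.269 ≤ a1=4.158 → R1 fires; C=12 B=5 X=9
Draw 13: a1=3.780, a2=0.420, a3=2.380, a4=2.061, a0=8.641; τ=−ln(0.7145)/8.641=0.039 → t=3.266; u2·a0=0.8312·8.641=7.182; a1+…+a3=6.580 < 7.182 ≤ a1+…+a4=8.641 → R4 fires; C=13 B=5 X=8
Draw 14: a1=4.095, a2=0.420, a3=2.380, a4=1.832, a0=8.727; τ=−ln(0.9517)/8.727=0.006 → t=3.272; u2·a0=0.2474·8.727=2.159 ≤ a1=4.095 → R1 fires; C=14 B=4 X=8
Draw 15: a1=3.528, a2=0.336, a3=1.904, a4=1.832, a0=7.600; τ=−ln(0.0792)/7.600=0.334 → t=3.606 > T=3.42: stop.
At T=3.42: C=14 B=4 X=8; the largest is C.

Dominant species at T: C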